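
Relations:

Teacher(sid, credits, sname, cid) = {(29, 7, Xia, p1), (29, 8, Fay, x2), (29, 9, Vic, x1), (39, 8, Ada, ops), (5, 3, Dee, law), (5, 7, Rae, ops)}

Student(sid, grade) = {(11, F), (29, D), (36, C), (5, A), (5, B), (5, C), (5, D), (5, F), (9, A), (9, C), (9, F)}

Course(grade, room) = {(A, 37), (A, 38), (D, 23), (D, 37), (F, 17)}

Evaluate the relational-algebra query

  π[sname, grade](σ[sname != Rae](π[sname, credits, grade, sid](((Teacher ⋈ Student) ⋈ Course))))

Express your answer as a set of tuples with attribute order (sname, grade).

{(Dee, A), (Dee, D), (Dee, F), (Fay, D), (Vic, D), (Xia, D)}

Teacher ⋈ Student (natural join on sid): {(29, 7, Xia, p1, D), (29, 8, Fay, x2, D), (29, 9, Vic, x1, D), (5, 3, Dee, law, A), (5, 3, Dee, law, B), (5, 3, Dee, law, C), (5, 3, Dee, law, D), (5, 3, Dee, law, F), (5, 7, Rae, ops, A), (5, 7, Rae, ops, B), (5, 7, Rae, ops, C), (5, 7, Rae, ops, D), (5, 7, Rae, ops, F)}
(Teacher ⋈ Student) ⋈ Course (natural join on grade): {(29, 7, Xia, p1, D, 23), (29, 7, Xia, p1, D, 37), (29, 8, Fay, x2, D, 23), (29, 8, Fay, x2, D, 37), (29, 9, Vic, x1, D, 23), (29, 9, Vic, x1, D, 37), (5, 3, Dee, law, A, 37), (5, 3, Dee, law, A, 38), (5, 3, Dee, law, D, 23), (5, 3, Dee, law, D, 37), (5, 3, Dee, law, F, 17), (5, 7, Rae, ops, A, 37), (5, 7, Rae, ops, A, 38), (5, 7, Rae, ops, D, 23), (5, 7, Rae, ops, D, 37), (5, 7, Rae, ops, F, 17)}
π[sname, credits, grade, sid]: project onto (sname, credits, grade, sid) (7 duplicate(s) eliminated) → {(Dee, 3, A, 5), (Dee, 3, D, 5), (Dee, 3, F, 5), (Fay, 8, D, 29), (Rae, 7, A, 5), (Rae, 7, D, 5), (Rae, 7, F, 5), (Vic, 9, D, 29), (Xia, 7, D, 29)}
σ[sname != Rae]: keep tuples satisfying sname != Rae → {(Dee, 3, A, 5), (Dee, 3, D, 5), (Dee, 3, F, 5), (Fay, 8, D, 29), (Vic, 9, D, 29), (Xia, 7, D, 29)}
π[sname, grade]: project onto (sname, grade) → {(Dee, A), (Dee, D), (Dee, F), (Fay, D), (Vic, D), (Xia, D)}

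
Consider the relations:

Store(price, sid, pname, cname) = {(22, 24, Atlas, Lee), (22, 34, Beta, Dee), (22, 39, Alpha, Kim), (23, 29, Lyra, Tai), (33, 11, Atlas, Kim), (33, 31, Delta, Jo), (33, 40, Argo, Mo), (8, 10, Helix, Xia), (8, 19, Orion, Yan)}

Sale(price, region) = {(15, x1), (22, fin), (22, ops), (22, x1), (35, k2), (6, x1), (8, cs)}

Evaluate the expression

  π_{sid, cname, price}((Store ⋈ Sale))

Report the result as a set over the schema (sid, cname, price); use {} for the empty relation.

{(10, Xia, 8), (19, Yan, 8), (24, Lee, 22), (34, Dee, 22), (39, Kim, 22)}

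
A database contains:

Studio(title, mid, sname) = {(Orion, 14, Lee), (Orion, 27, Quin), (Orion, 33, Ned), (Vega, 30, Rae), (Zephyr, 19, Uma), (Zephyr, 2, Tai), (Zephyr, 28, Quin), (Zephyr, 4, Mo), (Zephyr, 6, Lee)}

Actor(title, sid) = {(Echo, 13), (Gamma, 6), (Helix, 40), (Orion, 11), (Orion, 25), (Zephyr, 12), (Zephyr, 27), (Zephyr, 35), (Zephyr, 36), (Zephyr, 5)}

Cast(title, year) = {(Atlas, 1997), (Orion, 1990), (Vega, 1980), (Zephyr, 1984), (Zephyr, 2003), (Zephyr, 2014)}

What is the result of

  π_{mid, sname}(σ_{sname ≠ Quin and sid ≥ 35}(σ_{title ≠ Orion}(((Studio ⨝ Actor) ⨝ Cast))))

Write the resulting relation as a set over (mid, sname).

{(19, Uma), (2, Tai), (4, Mo), (6, Lee)}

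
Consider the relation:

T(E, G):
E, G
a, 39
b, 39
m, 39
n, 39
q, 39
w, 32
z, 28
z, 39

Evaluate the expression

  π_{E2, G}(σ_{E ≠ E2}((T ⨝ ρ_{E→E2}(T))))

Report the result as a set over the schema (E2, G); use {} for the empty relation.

{(a, 39), (b, 39), (m, 39), (n, 39), (q, 39), (z, 39)}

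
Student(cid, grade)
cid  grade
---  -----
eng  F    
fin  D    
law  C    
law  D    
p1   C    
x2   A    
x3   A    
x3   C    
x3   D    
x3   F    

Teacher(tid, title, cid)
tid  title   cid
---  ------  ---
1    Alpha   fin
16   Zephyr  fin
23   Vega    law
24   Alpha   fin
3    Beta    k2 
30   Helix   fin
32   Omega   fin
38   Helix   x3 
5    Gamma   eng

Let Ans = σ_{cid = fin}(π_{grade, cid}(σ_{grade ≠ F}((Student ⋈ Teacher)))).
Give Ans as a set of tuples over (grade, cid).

{(D, fin)}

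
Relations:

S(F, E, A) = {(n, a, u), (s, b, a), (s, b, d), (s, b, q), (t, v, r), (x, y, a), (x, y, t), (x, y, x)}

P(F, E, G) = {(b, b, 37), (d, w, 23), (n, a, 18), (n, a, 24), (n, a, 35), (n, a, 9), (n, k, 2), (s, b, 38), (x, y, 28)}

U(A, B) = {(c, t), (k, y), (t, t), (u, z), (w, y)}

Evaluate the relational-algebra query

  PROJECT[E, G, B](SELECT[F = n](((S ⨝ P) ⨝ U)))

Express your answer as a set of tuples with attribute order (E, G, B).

Joining S and P on F, E yields {(n, a, u, 18), (n, a, u, 24), (n, a, u, 35), (n, a, u, 9), (s, b, a, 38), (s, b, d, 38), (s, b, q, 38), (x, y, a, 28), (x, y, t, 28), (x, y, x, 28)}.
Joining (S ⨝ P) and U on A yields {(n, a, u, 18, z), (n, a, u, 24, z), (n, a, u, 35, z), (n, a, u, 9, z), (x, y, t, 28, t)}.
Apply σ_{F = n}; surviving tuples: {(n, a, u, 18, z), (n, a, u, 24, z), (n, a, u, 35, z), (n, a, u, 9, z)}
Projecting to E, G, B: {(a, 18, z), (a, 24, z), (a, 35, z), (a, 9, z)}

{(a, 18, z), (a, 24, z), (a, 35, z), (a, 9, z)}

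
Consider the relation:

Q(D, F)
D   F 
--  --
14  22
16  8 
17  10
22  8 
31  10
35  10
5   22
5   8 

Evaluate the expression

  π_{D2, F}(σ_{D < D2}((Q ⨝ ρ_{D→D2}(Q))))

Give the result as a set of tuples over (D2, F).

{(14, 22), (16, 8), (22, 8), (31, 10), (35, 10)}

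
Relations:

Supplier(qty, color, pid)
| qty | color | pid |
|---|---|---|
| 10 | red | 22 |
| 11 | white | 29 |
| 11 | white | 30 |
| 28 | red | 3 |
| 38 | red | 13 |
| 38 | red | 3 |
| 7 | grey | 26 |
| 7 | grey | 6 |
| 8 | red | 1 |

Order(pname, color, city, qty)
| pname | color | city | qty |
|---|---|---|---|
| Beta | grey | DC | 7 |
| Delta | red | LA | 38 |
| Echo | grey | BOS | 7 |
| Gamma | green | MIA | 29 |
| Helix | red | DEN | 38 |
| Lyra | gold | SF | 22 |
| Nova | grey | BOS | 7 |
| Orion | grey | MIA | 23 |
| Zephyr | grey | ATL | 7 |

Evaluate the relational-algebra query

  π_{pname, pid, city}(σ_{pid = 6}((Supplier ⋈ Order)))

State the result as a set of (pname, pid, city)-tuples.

{(Beta, 6, DC), (Echo, 6, BOS), (Nova, 6, BOS), (Zephyr, 6, ATL)}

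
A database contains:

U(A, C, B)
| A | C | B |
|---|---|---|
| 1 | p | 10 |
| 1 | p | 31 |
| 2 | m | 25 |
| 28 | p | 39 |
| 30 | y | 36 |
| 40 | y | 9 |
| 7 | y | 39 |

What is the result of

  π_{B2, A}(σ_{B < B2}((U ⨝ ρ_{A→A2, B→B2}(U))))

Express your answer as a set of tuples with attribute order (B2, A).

{(31, 1), (36, 40), (39, 1), (39, 30), (39, 40)}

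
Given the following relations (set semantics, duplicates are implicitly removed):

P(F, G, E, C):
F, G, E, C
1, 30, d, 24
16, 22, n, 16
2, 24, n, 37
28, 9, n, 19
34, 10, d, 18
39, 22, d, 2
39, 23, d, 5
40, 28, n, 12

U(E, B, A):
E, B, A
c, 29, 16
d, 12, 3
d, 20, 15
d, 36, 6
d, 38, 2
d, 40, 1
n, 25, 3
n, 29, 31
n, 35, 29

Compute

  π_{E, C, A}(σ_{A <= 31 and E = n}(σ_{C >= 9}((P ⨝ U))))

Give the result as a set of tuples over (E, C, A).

{(n, 12, 29), (n, 12, 3), (n, 12, 31), (n, 16, 29), (n, 16, 3), (n, 16, 31), (n, 19, 29), (n, 19, 3), (n, 19, 31), (n, 37, 29), (n, 37, 3), (n, 37, 31)}

Joining P and U on E yields {(1, 30, d, 24, 12, 3), (1, 30, d, 24, 20, 15), (1, 30, d, 24, 36, 6), (1, 30, d, 24, 38, 2), (1, 30, d, 24, 40, 1), (16, 22, n, 16, 25, 3), (16, 22, n, 16, 29, 31), (16, 22, n, 16, 35, 29), (2, 24, n, 37, 25, 3), (2, 24, n, 37, 29, 31), (2, 24, n, 37, 35, 29), (28, 9, n, 19, 25, 3), (28, 9, n, 19, 29, 31), (28, 9, n, 19, 35, 29), (34, 10, d, 18, 12, 3), (34, 10, d, 18, 20, 15), (34, 10, d, 18, 36, 6), (34, 10, d, 18, 38, 2), (34, 10, d, 18, 40, 1), (39, 22, d, 2, 12, 3), (39, 22, d, 2, 20, 15), (39, 22, d, 2, 36, 6), (39, 22, d, 2, 38, 2), (39, 22, d, 2, 40, 1), (39, 23, d, 5, 12, 3), (39, 23, d, 5, 20, 15), (39, 23, d, 5, 36, 6), (39, 23, d, 5, 38, 2), (39, 23, d, 5, 40, 1), (40, 28, n, 12, 25, 3), (40, 28, n, 12, 29, 31), (40, 28, n, 12, 35, 29)}.
Apply σ_{C >= 9}; surviving tuples: {(1, 30, d, 24, 12, 3), (1, 30, d, 24, 20, 15), (1, 30, d, 24, 36, 6), (1, 30, d, 24, 38, 2), (1, 30, d, 24, 40, 1), (16, 22, n, 16, 25, 3), (16, 22, n, 16, 29, 31), (16, 22, n, 16, 35, 29), (2, 24, n, 37, 25, 3), (2, 24, n, 37, 29, 31), (2, 24, n, 37, 35, 29), (28, 9, n, 19, 25, 3), (28, 9, n, 19, 29, 31), (28, 9, n, 19, 35, 29), (34, 10, d, 18, 12, 3), (34, 10, d, 18, 20, 15), (34, 10, d, 18, 36, 6), (34, 10, d, 18, 38, 2), (34, 10, d, 18, 40, 1), (40, 28, n, 12, 25, 3), (40, 28, n, 12, 29, 31), (40, 28, n, 12, 35, 29)}
Apply σ_{A <= 31 and E = n}; surviving tuples: {(16, 22, n, 16, 25, 3), (16, 22, n, 16, 29, 31), (16, 22, n, 16, 35, 29), (2, 24, n, 37, 25, 3), (2, 24, n, 37, 29, 31), (2, 24, n, 37, 35, 29), (28, 9, n, 19, 25, 3), (28, 9, n, 19, 29, 31), (28, 9, n, 19, 35, 29), (40, 28, n, 12, 25, 3), (40, 28, n, 12, 29, 31), (40, 28, n, 12, 35, 29)}
π[E, C, A]: project onto (E, C, A) → {(n, 12, 29), (n, 12, 3), (n, 12, 31), (n, 16, 29), (n, 16, 3), (n, 16, 31), (n, 19, 29), (n, 19, 3), (n, 19, 31), (n, 37, 29), (n, 37, 3), (n, 37, 31)}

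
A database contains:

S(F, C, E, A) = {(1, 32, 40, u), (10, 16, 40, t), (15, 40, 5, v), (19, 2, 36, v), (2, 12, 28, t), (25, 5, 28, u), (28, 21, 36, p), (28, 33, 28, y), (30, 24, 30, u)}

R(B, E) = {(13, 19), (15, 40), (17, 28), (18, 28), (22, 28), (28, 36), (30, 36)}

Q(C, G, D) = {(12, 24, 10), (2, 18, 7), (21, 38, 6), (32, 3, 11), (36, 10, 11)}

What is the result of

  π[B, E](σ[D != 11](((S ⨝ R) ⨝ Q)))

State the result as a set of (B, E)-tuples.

{(17, 28), (18, 28), (22, 28), (28, 36), (30, 36)}

Natural join on E: {(1, 32, 40, u, 15), (10, 16, 40, t, 15), (19, 2, 36, v, 28), (19, 2, 36, v, 30), (2, 12, 28, t, 17), (2, 12, 28, t, 18), (2, 12, 28, t, 22), (25, 5, 28, u, 17), (25, 5, 28, u, 18), (25, 5, 28, u, 22), (28, 21, 36, p, 28), (28, 21, 36, p, 30), (28, 33, 28, y, 17), (28, 33, 28, y, 18), (28, 33, 28, y, 22)}
Natural join on C: {(1, 32, 40, u, 15, 3, 11), (19, 2, 36, v, 28, 18, 7), (19, 2, 36, v, 30, 18, 7), (2, 12, 28, t, 17, 24, 10), (2, 12, 28, t, 18, 24, 10), (2, 12, 28, t, 22, 24, 10), (28, 21, 36, p, 28, 38, 6), (28, 21, 36, p, 30, 38, 6)}
Apply σ_{D != 11}; surviving tuples: {(19, 2, 36, v, 28, 18, 7), (19, 2, 36, v, 30, 18, 7), (2, 12, 28, t, 17, 24, 10), (2, 12, 28, t, 18, 24, 10), (2, 12, 28, t, 22, 24, 10), (28, 21, 36, p, 28, 38, 6), (28, 21, 36, p, 30, 38, 6)}
π[B, E]: project onto (B, E) (2 duplicate(s) eliminated) → {(17, 28), (18, 28), (22, 28), (28, 36), (30, 36)}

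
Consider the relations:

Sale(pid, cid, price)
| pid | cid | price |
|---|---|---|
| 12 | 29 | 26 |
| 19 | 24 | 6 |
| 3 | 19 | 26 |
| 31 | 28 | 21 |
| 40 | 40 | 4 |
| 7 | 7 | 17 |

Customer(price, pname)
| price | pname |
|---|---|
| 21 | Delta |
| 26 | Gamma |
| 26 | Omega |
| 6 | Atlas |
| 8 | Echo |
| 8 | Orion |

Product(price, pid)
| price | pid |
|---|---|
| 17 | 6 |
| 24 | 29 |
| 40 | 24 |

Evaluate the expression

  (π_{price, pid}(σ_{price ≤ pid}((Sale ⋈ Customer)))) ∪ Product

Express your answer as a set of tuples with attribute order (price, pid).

{(17, 6), (21, 31), (24, 29), (40, 24), (6, 19)}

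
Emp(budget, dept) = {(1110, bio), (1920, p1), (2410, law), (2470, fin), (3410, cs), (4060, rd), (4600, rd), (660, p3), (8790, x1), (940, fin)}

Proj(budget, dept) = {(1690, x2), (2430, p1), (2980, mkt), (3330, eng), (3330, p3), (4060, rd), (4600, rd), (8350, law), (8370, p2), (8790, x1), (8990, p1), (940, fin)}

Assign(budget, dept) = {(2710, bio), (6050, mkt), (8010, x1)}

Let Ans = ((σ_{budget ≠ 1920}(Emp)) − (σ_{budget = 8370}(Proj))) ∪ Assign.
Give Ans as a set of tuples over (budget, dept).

σ[budget ≠ 1920]: keep tuples satisfying budget ≠ 1920 → {(1110, bio), (2410, law), (2470, fin), (3410, cs), (4060, rd), (4600, rd), (660, p3), (8790, x1), (940, fin)}
σ[budget = 8370]: keep tuples satisfying budget = 8370 → {(8370, p2)}
Set difference of the two operands is {(1110, bio), (2410, law), (2470, fin), (3410, cs), (4060, rd), (4600, rd), (660, p3), (8790, x1), (940, fin)}.
Set union of the two operands is {(1110, bio), (2410, law), (2470, fin), (2710, bio), (3410, cs), (4060, rd), (4600, rd), (6050, mkt), (660, p3), (8010, x1), (8790, x1), (940, fin)}.

{(1110, bio), (2410, law), (2470, fin), (2710, bio), (3410, cs), (4060, rd), (4600, rd), (6050, mkt), (660, p3), (8010, x1), (8790, x1), (940, fin)}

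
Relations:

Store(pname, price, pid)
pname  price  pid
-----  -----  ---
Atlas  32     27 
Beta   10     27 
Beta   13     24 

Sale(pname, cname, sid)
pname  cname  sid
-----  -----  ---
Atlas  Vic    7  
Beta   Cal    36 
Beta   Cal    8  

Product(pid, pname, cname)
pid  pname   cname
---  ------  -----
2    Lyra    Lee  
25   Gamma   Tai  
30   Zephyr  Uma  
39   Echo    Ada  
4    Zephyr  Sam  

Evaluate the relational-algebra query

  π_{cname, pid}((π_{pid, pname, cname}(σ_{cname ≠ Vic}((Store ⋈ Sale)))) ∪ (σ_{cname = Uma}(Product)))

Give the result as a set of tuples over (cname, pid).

{(Cal, 24), (Cal, 27), (Uma, 30)}

Natural join on pname: {(Atlas, 32, 27, Vic, 7), (Beta, 10, 27, Cal, 36), (Beta, 10, 27, Cal, 8), (Beta, 13, 24, Cal, 36), (Beta, 13, 24, Cal, 8)}
Filtering on cname ≠ Vic leaves {(Beta, 10, 27, Cal, 36), (Beta, 10, 27, Cal, 8), (Beta, 13, 24, Cal, 36), (Beta, 13, 24, Cal, 8)}.
π_{pid, pname, cname} gives {(24, Beta, Cal), (27, Beta, Cal)} (2 duplicate(s) eliminated).
Filtering on cname = Uma leaves {(30, Zephyr, Uma)}.
Union: {(24, Beta, Cal), (27, Beta, Cal)} with {(30, Zephyr, Uma)} → {(24, Beta, Cal), (27, Beta, Cal), (30, Zephyr, Uma)}
π_{cname, pid} gives {(Cal, 24), (Cal, 27), (Uma, 30)}.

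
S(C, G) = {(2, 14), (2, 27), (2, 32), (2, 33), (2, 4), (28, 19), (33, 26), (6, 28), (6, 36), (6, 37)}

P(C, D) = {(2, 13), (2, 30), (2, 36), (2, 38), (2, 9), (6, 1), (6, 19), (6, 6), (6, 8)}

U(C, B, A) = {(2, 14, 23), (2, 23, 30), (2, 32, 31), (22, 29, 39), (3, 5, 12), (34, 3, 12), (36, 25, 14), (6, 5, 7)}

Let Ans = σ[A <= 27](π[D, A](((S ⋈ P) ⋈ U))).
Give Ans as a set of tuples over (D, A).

{(1, 7), (13, 23), (19, 7), (30, 23), (36, 23), (38, 23), (6, 7), (8, 7), (9, 23)}

S ⋈ P (natural join on C): {(2, 14, 13), (2, 14, 30), (2, 14, 36), (2, 14, 38), (2, 14, 9), (2, 27, 13), (2, 27, 30), (2, 27, 36), (2, 27, 38), (2, 27, 9), (2, 32, 13), (2, 32, 30), (2, 32, 36), (2, 32, 38), (2, 32, 9), (2, 33, 13), (2, 33, 30), (2, 33, 36), (2, 33, 38), (2, 33, 9), (2, 4, 13), (2, 4, 30), (2, 4, 36), (2, 4, 38), (2, 4, 9), (6, 28, 1), (6, 28, 19), (6, 28, 6), (6, 28, 8), (6, 36, 1), (6, 36, 19), (6, 36, 6), (6, 36, 8), (6, 37, 1), (6, 37, 19), (6, 37, 6), (6, 37, 8)}
(S ⋈ P) ⋈ U (natural join on C): {(2, 14, 13, 14, 23), (2, 14, 13, 23, 30), (2, 14, 13, 32, 31), (2, 14, 30, 14, 23), (2, 14, 30, 23, 30), (2, 14, 30, 32, 31), (2, 14, 36, 14, 23), (2, 14, 36, 23, 30), (2, 14, 36, 32, 31), (2, 14, 38, 14, 23), (2, 14, 38, 23, 30), (2, 14, 38, 32, 31), (2, 14, 9, 14, 23), (2, 14, 9, 23, 30), (2, 14, 9, 32, 31), (2, 27, 13, 14, 23), (2, 27, 13, 23, 30), (2, 27, 13, 32, 31), (2, 27, 30, 14, 23), (2, 27, 30, 23, 30), (2, 27, 30, 32, 31), (2, 27, 36, 14, 23), (2, 27, 36, 23, 30), (2, 27, 36, 32, 31), (2, 27, 38, 14, 23), (2, 27, 38, 23, 30), (2, 27, 38, 32, 31), (2, 27, 9, 14, 23), (2, 27, 9, 23, 30), (2, 27, 9, 32, 31), (2, 32, 13, 14, 23), (2, 32, 13, 23, 30), (2, 32, 13, 32, 31), (2, 32, 30, 14, 23), (2, 32, 30, 23, 30), (2, 32, 30, 32, 31), (2, 32, 36, 14, 23), (2, 32, 36, 23, 30), (2, 32, 36, 32, 31), (2, 32, 38, 14, 23), (2, 32, 38, 23, 30), (2, 32, 38, 32, 31), (2, 32, 9, 14, 23), (2, 32, 9, 23, 30), (2, 32, 9, 32, 31), (2, 33, 13, 14, 23), (2, 33, 13, 23, 30), (2, 33, 13, 32, 31), (2, 33, 30, 14, 23), (2, 33, 30, 23, 30), (2, 33, 30, 32, 31), (2, 33, 36, 14, 23), (2, 33, 36, 23, 30), (2, 33, 36, 32, 31), (2, 33, 38, 14, 23), (2, 33, 38, 23, 30), (2, 33, 38, 32, 31), (2, 33, 9, 14, 23), (2, 33, 9, 23, 30), (2, 33, 9, 32, 31), (2, 4, 13, 14, 23), (2, 4, 13, 23, 30), (2, 4, 13, 32, 31), (2, 4, 30, 14, 23), (2, 4, 30, 23, 30), (2, 4, 30, 32, 31), (2, 4, 36, 14, 23), (2, 4, 36, 23, 30), (2, 4, 36, 32, 31), (2, 4, 38, 14, 23), (2, 4, 38, 23, 30), (2, 4, 38, 32, 31), (2, 4, 9, 14, 23), (2, 4, 9, 23, 30), (2, 4, 9, 32, 31), (6, 28, 1, 5, 7), (6, 28, 19, 5, 7), (6, 28, 6, 5, 7), (6, 28, 8, 5, 7), (6, 36, 1, 5, 7), (6, 36, 19, 5, 7), (6, 36, 6, 5, 7), (6, 36, 8, 5, 7), (6, 37, 1, 5, 7), (6, 37, 19, 5, 7), (6, 37, 6, 5, 7), (6, 37, 8, 5, 7)}
π[D, A]: project onto (D, A) (68 duplicate(s) eliminated) → {(1, 7), (13, 23), (13, 30), (13, 31), (19, 7), (30, 23), (30, 30), (30, 31), (36, 23), (36, 30), (36, 31), (38, 23), (38, 30), (38, 31), (6, 7), (8, 7), (9, 23), (9, 30), (9, 31)}
σ[A <= 27]: keep tuples satisfying A <= 27 → {(1, 7), (13, 23), (19, 7), (30, 23), (36, 23), (38, 23), (6, 7), (8, 7), (9, 23)}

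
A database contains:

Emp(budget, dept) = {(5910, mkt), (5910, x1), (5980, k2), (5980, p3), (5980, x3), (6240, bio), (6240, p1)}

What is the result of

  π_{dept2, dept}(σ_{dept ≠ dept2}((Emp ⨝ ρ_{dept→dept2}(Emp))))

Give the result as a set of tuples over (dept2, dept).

ρ[dept→dept2]: schema becomes (budget, dept2); tuples unchanged.
Natural join on budget: {(5910, mkt, mkt), (5910, mkt, x1), (5910, x1, mkt), (5910, x1, x1), (5980, k2, k2), (5980, k2, p3), (5980, k2, x3), (5980, p3, k2), (5980, p3, p3), (5980, p3, x3), (5980, x3, k2), (5980, x3, p3), (5980, x3, x3), (6240, bio, bio), (6240, bio, p1), (6240, p1, bio), (6240, p1, p1)}
Filtering on dept ≠ dept2 leaves {(5910, mkt, x1), (5910, x1, mkt), (5980, k2, p3), (5980, k2, x3), (5980, p3, k2), (5980, p3, x3), (5980, x3, k2), (5980, x3, p3), (6240, bio, p1), (6240, p1, bio)}.
π[dept2, dept]: project onto (dept2, dept) → {(bio, p1), (k2, p3), (k2, x3), (mkt, x1), (p1, bio), (p3, k2), (p3, x3), (x1, mkt), (x3, k2), (x3, p3)}

{(bio, p1), (k2, p3), (k2, x3), (mkt, x1), (p1, bio), (p3, k2), (p3, x3), (x1, mkt), (x3, k2), (x3, p3)}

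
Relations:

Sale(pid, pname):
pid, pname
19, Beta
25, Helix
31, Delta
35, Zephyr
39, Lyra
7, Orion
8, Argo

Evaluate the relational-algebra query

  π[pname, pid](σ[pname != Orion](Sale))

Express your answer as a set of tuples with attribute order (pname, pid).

{(Argo, 8), (Beta, 19), (Delta, 31), (Helix, 25), (Lyra, 39), (Zephyr, 35)}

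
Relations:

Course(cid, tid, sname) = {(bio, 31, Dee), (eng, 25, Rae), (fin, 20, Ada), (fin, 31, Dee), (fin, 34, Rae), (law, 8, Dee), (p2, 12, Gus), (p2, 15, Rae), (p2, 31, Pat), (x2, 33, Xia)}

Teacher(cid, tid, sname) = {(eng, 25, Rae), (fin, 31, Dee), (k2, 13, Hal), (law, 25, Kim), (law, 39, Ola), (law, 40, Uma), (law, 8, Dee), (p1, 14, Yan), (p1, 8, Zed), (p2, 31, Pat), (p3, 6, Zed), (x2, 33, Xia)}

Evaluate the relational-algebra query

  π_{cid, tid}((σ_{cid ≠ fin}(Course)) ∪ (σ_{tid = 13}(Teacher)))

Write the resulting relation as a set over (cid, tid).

Filtering on cid ≠ fin leaves {(bio, 31, Dee), (eng, 25, Rae), (law, 8, Dee), (p2, 12, Gus), (p2, 15, Rae), (p2, 31, Pat), (x2, 33, Xia)}.
Filtering on tid = 13 leaves {(k2, 13, Hal)}.
Union: {(bio, 31, Dee), (eng, 25, Rae), (law, 8, Dee), (p2, 12, Gus), (p2, 15, Rae), (p2, 31, Pat), (x2, 33, Xia)} with {(k2, 13, Hal)} → {(bio, 31, Dee), (eng, 25, Rae), (k2, 13, Hal), (law, 8, Dee), (p2, 12, Gus), (p2, 15, Rae), (p2, 31, Pat), (x2, 33, Xia)}
Keep only column(s) cid, tid: {(bio, 31), (eng, 25), (k2, 13), (law, 8), (p2, 12), (p2, 15), (p2, 31), (x2, 33)}

{(bio, 31), (eng, 25), (k2, 13), (law, 8), (p2, 12), (p2, 15), (p2, 31), (x2, 33)}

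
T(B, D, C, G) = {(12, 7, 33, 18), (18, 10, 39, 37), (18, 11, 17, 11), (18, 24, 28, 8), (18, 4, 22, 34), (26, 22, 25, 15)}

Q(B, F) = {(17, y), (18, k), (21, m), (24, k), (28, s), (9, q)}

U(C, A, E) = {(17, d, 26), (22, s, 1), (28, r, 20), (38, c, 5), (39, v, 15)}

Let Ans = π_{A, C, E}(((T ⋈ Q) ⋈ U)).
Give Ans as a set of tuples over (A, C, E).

Natural join on B: {(18, 10, 39, 37, k), (18, 11, 17, 11, k), (18, 24, 28, 8, k), (18, 4, 22, 34, k)}
Natural join on C: {(18, 10, 39, 37, k, v, 15), (18, 11, 17, 11, k, d, 26), (18, 24, 28, 8, k, r, 20), (18, 4, 22, 34, k, s, 1)}
π_{A, C, E} gives {(d, 17, 26), (r, 28, 20), (s, 22, 1), (v, 39, 15)}.

{(d, 17, 26), (r, 28, 20), (s, 22, 1), (v, 39, 15)}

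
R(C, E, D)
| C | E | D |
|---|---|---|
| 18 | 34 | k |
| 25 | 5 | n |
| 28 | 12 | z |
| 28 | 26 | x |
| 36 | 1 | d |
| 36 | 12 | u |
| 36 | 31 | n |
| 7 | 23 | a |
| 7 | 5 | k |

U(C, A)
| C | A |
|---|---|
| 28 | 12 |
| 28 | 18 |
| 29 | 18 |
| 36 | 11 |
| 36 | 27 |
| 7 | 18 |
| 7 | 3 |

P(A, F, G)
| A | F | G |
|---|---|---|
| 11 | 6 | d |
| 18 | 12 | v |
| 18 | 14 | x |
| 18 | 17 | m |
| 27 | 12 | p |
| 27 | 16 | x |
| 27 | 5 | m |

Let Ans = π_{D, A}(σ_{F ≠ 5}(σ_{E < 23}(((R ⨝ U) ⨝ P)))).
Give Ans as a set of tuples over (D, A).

Joining R and U on C yields {(28, 12, z, 12), (28, 12, z, 18), (28, 26, x, 12), (28, 26, x, 18), (36, 1, d, 11), (36, 1, d, 27), (36, 12, u, 11), (36, 12, u, 27), (36, 31, n, 11), (36, 31, n, 27), (7, 23, a, 18), (7, 23, a, 3), (7, 5, k, 18), (7, 5, k, 3)}.
Joining (R ⨝ U) and P on A yields {(28, 12, z, 18, 12, v), (28, 12, z, 18, 14, x), (28, 12, z, 18, 17, m), (28, 26, x, 18, 12, v), (28, 26, x, 18, 14, x), (28, 26, x, 18, 17, m), (36, 1, d, 11, 6, d), (36, 1, d, 27, 12, p), (36, 1, d, 27, 16, x), (36, 1, d, 27, 5, m), (36, 12, u, 11, 6, d), (36, 12, u, 27, 12, p), (36, 12, u, 27, 16, x), (36, 12, u, 27, 5, m), (36, 31, n, 11, 6, d), (36, 31, n, 27, 12, p), (36, 31, n, 27, 16, x), (36, 31, n, 27, 5, m), (7, 23, a, 18, 12, v), (7, 23, a, 18, 14, x), (7, 23, a, 18, 17, m), (7, 5, k, 18, 12, v), (7, 5, k, 18, 14, x), (7, 5, k, 18, 17, m)}.
Apply σ_{E < 23}; surviving tuples: {(28, 12, z, 18, 12, v), (28, 12, z, 18, 14, x), (28, 12, z, 18, 17, m), (36, 1, d, 11, 6, d), (36, 1, d, 27, 12, p), (36, 1, d, 27, 16, x), (36, 1, d, 27, 5, m), (36, 12, u, 11, 6, d), (36, 12, u, 27, 12, p), (36, 12, u, 27, 16, x), (36, 12, u, 27, 5, m), (7, 5, k, 18, 12, v), (7, 5, k, 18, 14, x), (7, 5, k, 18, 17, m)}
Apply σ_{F ≠ 5}; surviving tuples: {(28, 12, z, 18, 12, v), (28, 12, z, 18, 14, x), (28, 12, z, 18, 17, m), (36, 1, d, 11, 6, d), (36, 1, d, 27, 12, p), (36, 1, d, 27, 16, x), (36, 12, u, 11, 6, d), (36, 12, u, 27, 12, p), (36, 12, u, 27, 16, x), (7, 5, k, 18, 12, v), (7, 5, k, 18, 14, x), (7, 5, k, 18, 17, m)}
π_{D, A} gives {(d, 11), (d, 27), (k, 18), (u, 11), (u, 27), (z, 18)} (6 duplicate(s) eliminated).

{(d, 11), (d, 27), (k, 18), (u, 11), (u, 27), (z, 18)}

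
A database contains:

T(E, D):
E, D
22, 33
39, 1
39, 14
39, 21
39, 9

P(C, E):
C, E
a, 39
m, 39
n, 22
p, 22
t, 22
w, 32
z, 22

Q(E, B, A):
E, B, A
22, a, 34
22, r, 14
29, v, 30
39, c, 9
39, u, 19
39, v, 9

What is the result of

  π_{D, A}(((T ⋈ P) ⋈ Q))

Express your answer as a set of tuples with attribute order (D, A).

T ⋈ P (natural join on E): {(22, 33, n), (22, 33, p), (22, 33, t), (22, 33, z), (39, 1, a), (39, 1, m), (39, 14, a), (39, 14, m), (39, 21, a), (39, 21, m), (39, 9, a), (39, 9, m)}
(T ⋈ P) ⋈ Q (natural join on E): {(22, 33, n, a, 34), (22, 33, n, r, 14), (22, 33, p, a, 34), (22, 33, p, r, 14), (22, 33, t, a, 34), (22, 33, t, r, 14), (22, 33, z, a, 34), (22, 33, z, r, 14), (39, 1, a, c, 9), (39, 1, a, u, 19), (39, 1, a, v, 9), (39, 1, m, c, 9), (39, 1, m, u, 19), (39, 1, m, v, 9), (39, 14, a, c, 9), (39, 14, a, u, 19), (39, 14, a, v, 9), (39, 14, m, c, 9), (39, 14, m, u, 19), (39, 14, m, v, 9), (39, 21, a, c, 9), (39, 21, a, u, 19), (39, 21, a, v, 9), (39, 21, m, c, 9), (39, 21, m, u, 19), (39, 21, m, v, 9), (39, 9, a, c, 9), (39, 9, a, u, 19), (39, 9, a, v, 9), (39, 9, m, c, 9), (39, 9, m, u, 19), (39, 9, m, v, 9)}
Keep only column(s) D, A (22 duplicate(s) eliminated): {(1, 19), (1, 9), (14, 19), (14, 9), (21, 19), (21, 9), (33, 14), (33, 34), (9, 19), (9, 9)}

{(1, 19), (1, 9), (14, 19), (14, 9), (21, 19), (21, 9), (33, 14), (33, 34), (9, 19), (9, 9)}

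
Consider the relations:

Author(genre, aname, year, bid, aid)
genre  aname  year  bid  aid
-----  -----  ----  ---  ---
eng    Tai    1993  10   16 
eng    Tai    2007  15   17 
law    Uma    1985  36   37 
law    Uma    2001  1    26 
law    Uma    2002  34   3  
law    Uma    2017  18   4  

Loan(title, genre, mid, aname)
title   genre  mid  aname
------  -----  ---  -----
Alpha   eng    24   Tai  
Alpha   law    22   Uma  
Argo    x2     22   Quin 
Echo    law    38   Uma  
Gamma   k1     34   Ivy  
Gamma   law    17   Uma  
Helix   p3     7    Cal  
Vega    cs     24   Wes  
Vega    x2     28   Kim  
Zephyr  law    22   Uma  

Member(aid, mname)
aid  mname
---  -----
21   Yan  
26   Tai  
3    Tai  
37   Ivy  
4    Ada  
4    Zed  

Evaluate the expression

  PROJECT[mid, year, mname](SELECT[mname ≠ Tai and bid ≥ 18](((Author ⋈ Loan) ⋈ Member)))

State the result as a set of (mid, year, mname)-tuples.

Natural join on genre, aname: {(eng, Tai, 1993, 10, 16, Alpha, 24), (eng, Tai, 2007, 15, 17, Alpha, 24), (law, Uma, 1985, 36, 37, Alpha, 22), (law, Uma, 1985, 36, 37, Echo, 38), (law, Uma, 1985, 36, 37, Gamma, 17), (law, Uma, 1985, 36, 37, Zephyr, 22), (law, Uma, 2001, 1, 26, Alpha, 22), (law, Uma, 2001, 1, 26, Echo, 38), (law, Uma, 2001, 1, 26, Gamma, 17), (law, Uma, 2001, 1, 26, Zephyr, 22), (law, Uma, 2002, 34, 3, Alpha, 22), (law, Uma, 2002, 34, 3, Echo, 38), (law, Uma, 2002, 34, 3, Gamma, 17), (law, Uma, 2002, 34, 3, Zephyr, 22), (law, Uma, 2017, 18, 4, Alpha, 22), (law, Uma, 2017, 18, 4, Echo, 38), (law, Uma, 2017, 18, 4, Gamma, 17), (law, Uma, 2017, 18, 4, Zephyr, 22)}
Natural join on aid: {(law, Uma, 1985, 36, 37, Alpha, 22, Ivy), (law, Uma, 1985, 36, 37, Echo, 38, Ivy), (law, Uma, 1985, 36, 37, Gamma, 17, Ivy), (law, Uma, 1985, 36, 37, Zephyr, 22, Ivy), (law, Uma, 2001, 1, 26, Alpha, 22, Tai), (law, Uma, 2001, 1, 26, Echo, 38, Tai), (law, Uma, 2001, 1, 26, Gamma, 17, Tai), (law, Uma, 2001, 1, 26, Zephyr, 22, Tai), (law, Uma, 2002, 34, 3, Alpha, 22, Tai), (law, Uma, 2002, 34, 3, Echo, 38, Tai), (law, Uma, 2002, 34, 3, Gamma, 17, Tai), (law, Uma, 2002, 34, 3, Zephyr, 22, Tai), (law, Uma, 2017, 18, 4, Alpha, 22, Ada), (law, Uma, 2017, 18, 4, Alpha, 22, Zed), (law, Uma, 2017, 18, 4, Echo, 38, Ada), (law, Uma, 2017, 18, 4, Echo, 38, Zed), (law, Uma, 2017, 18, 4, Gamma, 17, Ada), (law, Uma, 2017, 18, 4, Gamma, 17, Zed), (law, Uma, 2017, 18, 4, Zephyr, 22, Ada), (law, Uma, 2017, 18, 4, Zephyr, 22, Zed)}
Apply σ_{mname ≠ Tai and bid ≥ 18}; surviving tuples: {(law, Uma, 1985, 36, 37, Alpha, 22, Ivy), (law, Uma, 1985, 36, 37, Echo, 38, Ivy), (law, Uma, 1985, 36, 37, Gamma, 17, Ivy), (law, Uma, 1985, 36, 37, Zephyr, 22, Ivy), (law, Uma, 2017, 18, 4, Alpha, 22, Ada), (law, Uma, 2017, 18, 4, Alpha, 22, Zed), (law, Uma, 2017, 18, 4, Echo, 38, Ada), (law, Uma, 2017, 18, 4, Echo, 38, Zed), (law, Uma, 2017, 18, 4, Gamma, 17, Ada), (law, Uma, 2017, 18, 4, Gamma, 17, Zed), (law, Uma, 2017, 18, 4, Zephyr, 22, Ada), (law, Uma, 2017, 18, 4, Zephyr, 22, Zed)}
Projecting to mid, year, mname (3 duplicate(s) eliminated): {(17, 1985, Ivy), (17, 2017, Ada), (17, 2017, Zed), (22, 1985, Ivy), (22, 2017, Ada), (22, 2017, Zed), (38, 1985, Ivy), (38, 2017, Ada), (38, 2017, Zed)}

{(17, 1985, Ivy), (17, 2017, Ada), (17, 2017, Zed), (22, 1985, Ivy), (22, 2017, Ada), (22, 2017, Zed), (38, 1985, Ivy), (38, 2017, Ada), (38, 2017, Zed)}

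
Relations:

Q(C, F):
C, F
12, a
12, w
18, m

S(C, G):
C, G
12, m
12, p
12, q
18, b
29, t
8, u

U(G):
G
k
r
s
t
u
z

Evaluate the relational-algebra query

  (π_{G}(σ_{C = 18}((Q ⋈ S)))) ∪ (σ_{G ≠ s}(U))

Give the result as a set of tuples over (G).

{b, k, r, t, u, z}

Natural join on C: {(12, a, m), (12, a, p), (12, a, q), (12, w, m), (12, w, p), (12, w, q), (18, m, b)}
Selection C = 18: {(18, m, b)}
π[G]: project onto (G) → {b}
Selection G ≠ s: {k, r, t, u, z}
Union: {b} with {k, r, t, u, z} → {b, k, r, t, u, z}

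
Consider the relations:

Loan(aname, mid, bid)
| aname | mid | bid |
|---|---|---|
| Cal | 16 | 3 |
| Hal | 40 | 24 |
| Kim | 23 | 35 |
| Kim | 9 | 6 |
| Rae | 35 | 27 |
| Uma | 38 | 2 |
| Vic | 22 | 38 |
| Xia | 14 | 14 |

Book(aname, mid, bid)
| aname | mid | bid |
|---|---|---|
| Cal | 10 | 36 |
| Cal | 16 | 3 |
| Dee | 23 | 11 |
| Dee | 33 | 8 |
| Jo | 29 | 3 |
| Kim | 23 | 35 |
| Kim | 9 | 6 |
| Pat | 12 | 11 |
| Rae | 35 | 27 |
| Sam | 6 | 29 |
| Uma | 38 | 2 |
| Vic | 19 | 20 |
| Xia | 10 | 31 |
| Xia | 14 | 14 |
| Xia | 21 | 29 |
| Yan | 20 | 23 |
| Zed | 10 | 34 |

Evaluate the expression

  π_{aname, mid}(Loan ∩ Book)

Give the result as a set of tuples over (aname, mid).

{(Cal, 16), (Kim, 23), (Kim, 9), (Rae, 35), (Uma, 38), (Xia, 14)}

Taking the intersection: {(Cal, 16, 3), (Kim, 23, 35), (Kim, 9, 6), (Rae, 35, 27), (Uma, 38, 2), (Xia, 14, 14)}
π_{aname, mid} gives {(Cal, 16), (Kim, 23), (Kim, 9), (Rae, 35), (Uma, 38), (Xia, 14)}.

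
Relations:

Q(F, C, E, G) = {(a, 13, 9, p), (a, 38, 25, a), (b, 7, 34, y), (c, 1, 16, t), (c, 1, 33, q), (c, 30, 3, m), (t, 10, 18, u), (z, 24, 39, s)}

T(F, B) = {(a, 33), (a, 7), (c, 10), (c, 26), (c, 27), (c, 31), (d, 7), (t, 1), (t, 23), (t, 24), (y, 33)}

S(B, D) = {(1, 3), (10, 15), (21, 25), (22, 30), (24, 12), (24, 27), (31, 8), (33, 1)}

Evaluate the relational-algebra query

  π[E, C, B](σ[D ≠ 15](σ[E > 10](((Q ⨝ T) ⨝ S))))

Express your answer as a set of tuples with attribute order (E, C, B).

{(16, 1, 31), (18, 10, 1), (18, 10, 24), (25, 38, 33), (33, 1, 31)}

Natural join on F: {(a, 13, 9, p, 33), (a, 13, 9, p, 7), (a, 38, 25, a, 33), (a, 38, 25, a, 7), (c, 1, 16, t, 10), (c, 1, 16, t, 26), (c, 1, 16, t, 27), (c, 1, 16, t, 31), (c, 1, 33, q, 10), (c, 1, 33, q, 26), (c, 1, 33, q, 27), (c, 1, 33, q, 31), (c, 30, 3, m, 10), (c, 30, 3, m, 26), (c, 30, 3, m, 27), (c, 30, 3, m, 31), (t, 10, 18, u, 1), (t, 10, 18, u, 23), (t, 10, 18, u, 24)}
Natural join on B: {(a, 13, 9, p, 33, 1), (a, 38, 25, a, 33, 1), (c, 1, 16, t, 10, 15), (c, 1, 16, t, 31, 8), (c, 1, 33, q, 10, 15), (c, 1, 33, q, 31, 8), (c, 30, 3, m, 10, 15), (c, 30, 3, m, 31, 8), (t, 10, 18, u, 1, 3), (t, 10, 18, u, 24, 12), (t, 10, 18, u, 24, 27)}
Selection E > 10: {(a, 38, 25, a, 33, 1), (c, 1, 16, t, 10, 15), (c, 1, 16, t, 31, 8), (c, 1, 33, q, 10, 15), (c, 1, 33, q, 31, 8), (t, 10, 18, u, 1, 3), (t, 10, 18, u, 24, 12), (t, 10, 18, u, 24, 27)}
Selection D ≠ 15: {(a, 38, 25, a, 33, 1), (c, 1, 16, t, 31, 8), (c, 1, 33, q, 31, 8), (t, 10, 18, u, 1, 3), (t, 10, 18, u, 24, 12), (t, 10, 18, u, 24, 27)}
Projecting to E, C, B (1 duplicate(s) eliminated): {(16, 1, 31), (18, 10, 1), (18, 10, 24), (25, 38, 33), (33, 1, 31)}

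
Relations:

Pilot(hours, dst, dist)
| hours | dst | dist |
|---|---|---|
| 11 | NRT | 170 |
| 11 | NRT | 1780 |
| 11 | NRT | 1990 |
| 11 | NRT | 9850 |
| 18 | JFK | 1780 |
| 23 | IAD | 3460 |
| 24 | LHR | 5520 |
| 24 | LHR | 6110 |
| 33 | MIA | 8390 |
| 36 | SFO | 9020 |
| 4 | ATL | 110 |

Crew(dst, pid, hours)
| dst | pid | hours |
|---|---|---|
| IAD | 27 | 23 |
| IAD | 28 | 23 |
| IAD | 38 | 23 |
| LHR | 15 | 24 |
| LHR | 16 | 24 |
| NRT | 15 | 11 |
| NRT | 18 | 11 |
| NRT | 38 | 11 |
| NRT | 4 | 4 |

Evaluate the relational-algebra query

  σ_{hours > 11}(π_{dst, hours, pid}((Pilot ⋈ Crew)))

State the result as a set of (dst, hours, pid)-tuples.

Joining Pilot and Crew on hours, dst yields {(11, NRT, 170, 15), (11, NRT, 170, 18), (11, NRT, 170, 38), (11, NRT, 1780, 15), (11, NRT, 1780, 18), (11, NRT, 1780, 38), (11, NRT, 1990, 15), (11, NRT, 1990, 18), (11, NRT, 1990, 38), (11, NRT, 9850, 15), (11, NRT, 9850, 18), (11, NRT, 9850, 38), (23, IAD, 3460, 27), (23, IAD, 3460, 28), (23, IAD, 3460, 38), (24, LHR, 5520, 15), (24, LHR, 5520, 16), (24, LHR, 6110, 15), (24, LHR, 6110, 16)}.
π[dst, hours, pid]: project onto (dst, hours, pid) (11 duplicate(s) eliminated) → {(IAD, 23, 27), (IAD, 23, 28), (IAD, 23, 38), (LHR, 24, 15), (LHR, 24, 16), (NRT, 11, 15), (NRT, 11, 18), (NRT, 11, 38)}
Filtering on hours > 11 leaves {(IAD, 23, 27), (IAD, 23, 28), (IAD, 23, 38), (LHR, 24, 15), (LHR, 24, 16)}.

{(IAD, 23, 27), (IAD, 23, 28), (IAD, 23, 38), (LHR, 24, 15), (LHR, 24, 16)}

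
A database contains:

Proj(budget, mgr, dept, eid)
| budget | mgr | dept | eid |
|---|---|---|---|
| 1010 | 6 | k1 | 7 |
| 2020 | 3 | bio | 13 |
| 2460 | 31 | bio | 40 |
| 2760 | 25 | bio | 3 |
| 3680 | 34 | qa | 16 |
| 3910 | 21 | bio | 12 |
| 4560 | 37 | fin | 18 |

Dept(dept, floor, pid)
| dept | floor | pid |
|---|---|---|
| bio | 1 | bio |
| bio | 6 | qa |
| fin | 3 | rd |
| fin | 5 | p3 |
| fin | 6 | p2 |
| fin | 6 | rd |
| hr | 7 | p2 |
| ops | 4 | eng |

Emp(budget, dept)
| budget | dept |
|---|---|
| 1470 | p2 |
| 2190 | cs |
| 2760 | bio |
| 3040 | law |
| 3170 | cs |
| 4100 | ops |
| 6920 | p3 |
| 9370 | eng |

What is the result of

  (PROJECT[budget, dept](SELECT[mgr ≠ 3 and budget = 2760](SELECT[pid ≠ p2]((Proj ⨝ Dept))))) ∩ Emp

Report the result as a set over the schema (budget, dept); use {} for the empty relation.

Proj ⋈ Dept (natural join on dept): {(2020, 3, bio, 13, 1, bio), (2020, 3, bio, 13, 6, qa), (2460, 31, bio, 40, 1, bio), (2460, 31, bio, 40, 6, qa), (2760, 25, bio, 3, 1, bio), (2760, 25, bio, 3, 6, qa), (3910, 21, bio, 12, 1, bio), (3910, 21, bio, 12, 6, qa), (4560, 37, fin, 18, 3, rd), (4560, 37, fin, 18, 5, p3), (4560, 37, fin, 18, 6, p2), (4560, 37, fin, 18, 6, rd)}
σ[pid ≠ p2]: keep tuples satisfying pid ≠ p2 → {(2020, 3, bio, 13, 1, bio), (2020, 3, bio, 13, 6, qa), (2460, 31, bio, 40, 1, bio), (2460, 31, bio, 40, 6, qa), (2760, 25, bio, 3, 1, bio), (2760, 25, bio, 3, 6, qa), (3910, 21, bio, 12, 1, bio), (3910, 21, bio, 12, 6, qa), (4560, 37, fin, 18, 3, rd), (4560, 37, fin, 18, 5, p3), (4560, 37, fin, 18, 6, rd)}
σ[mgr ≠ 3 and budget = 2760]: keep tuples satisfying mgr ≠ 3 and budget = 2760 → {(2760, 25, bio, 3, 1, bio), (2760, 25, bio, 3, 6, qa)}
π[budget, dept]: project onto (budget, dept) (1 duplicate(s) eliminated) → {(2760, bio)}
Set intersection of the two operands is {(2760, bio)}.

{(2760, bio)}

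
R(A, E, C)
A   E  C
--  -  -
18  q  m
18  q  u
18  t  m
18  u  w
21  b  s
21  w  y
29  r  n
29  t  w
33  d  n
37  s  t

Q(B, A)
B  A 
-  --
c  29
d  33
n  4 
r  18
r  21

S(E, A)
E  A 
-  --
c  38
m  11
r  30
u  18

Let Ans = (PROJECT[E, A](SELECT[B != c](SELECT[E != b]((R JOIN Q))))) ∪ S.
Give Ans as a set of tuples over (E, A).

Joining R and Q on A yields {(18, q, m, r), (18, q, u, r), (18, t, m, r), (18, u, w, r), (21, b, s, r), (21, w, y, r), (29, r, n, c), (29, t, w, c), (33, d, n, d)}.
Apply σ_{E != b}; surviving tuples: {(18, q, m, r), (18, q, u, r), (18, t, m, r), (18, u, w, r), (21, w, y, r), (29, r, n, c), (29, t, w, c), (33, d, n, d)}
Apply σ_{B != c}; surviving tuples: {(18, q, m, r), (18, q, u, r), (18, t, m, r), (18, u, w, r), (21, w, y, r), (33, d, n, d)}
π_{E, A} gives {(d, 33), (q, 18), (t, 18), (u, 18), (w, 21)} (1 duplicate(s) eliminated).
Union: {(d, 33), (q, 18), (t, 18), (u, 18), (w, 21)} with {(c, 38), (m, 11), (r, 30), (u, 18)} → {(c, 38), (d, 33), (m, 11), (q, 18), (r, 30), (t, 18), (u, 18), (w, 21)}

{(c, 38), (d, 33), (m, 11), (q, 18), (r, 30), (t, 18), (u, 18), (w, 21)}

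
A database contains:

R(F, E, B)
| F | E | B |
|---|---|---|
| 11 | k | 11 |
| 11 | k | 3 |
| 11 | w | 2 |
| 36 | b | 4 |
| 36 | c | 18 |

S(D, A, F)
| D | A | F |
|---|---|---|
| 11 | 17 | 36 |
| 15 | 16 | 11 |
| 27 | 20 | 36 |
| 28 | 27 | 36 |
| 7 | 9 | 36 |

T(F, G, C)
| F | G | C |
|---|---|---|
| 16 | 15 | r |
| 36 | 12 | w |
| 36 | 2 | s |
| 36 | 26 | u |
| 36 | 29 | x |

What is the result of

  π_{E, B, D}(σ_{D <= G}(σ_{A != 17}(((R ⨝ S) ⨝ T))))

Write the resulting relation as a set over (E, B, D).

Natural join on F: {(11, k, 11, 15, 16), (11, k, 3, 15, 16), (11, w, 2, 15, 16), (36, b, 4, 11, 17), (36, b, 4, 27, 20), (36, b, 4, 28, 27), (36, b, 4, 7, 9), (36, c, 18, 11, 17), (36, c, 18, 27, 20), (36, c, 18, 28, 27), (36, c, 18, 7, 9)}
Natural join on F: {(36, b, 4, 11, 17, 12, w), (36, b, 4, 11, 17, 2, s), (36, b, 4, 11, 17, 26, u), (36, b, 4, 11, 17, 29, x), (36, b, 4, 27, 20, 12, w), (36, b, 4, 27, 20, 2, s), (36, b, 4, 27, 20, 26, u), (36, b, 4, 27, 20, 29, x), (36, b, 4, 28, 27, 12, w), (36, b, 4, 28, 27, 2, s), (36, b, 4, 28, 27, 26, u), (36, b, 4, 28, 27, 29, x), (36, b, 4, 7, 9, 12, w), (36, b, 4, 7, 9, 2, s), (36, b, 4, 7, 9, 26, u), (36, b, 4, 7, 9, 29, x), (36, c, 18, 11, 17, 12, w), (36, c, 18, 11, 17, 2, s), (36, c, 18, 11, 17, 26, u), (36, c, 18, 11, 17, 29, x), (36, c, 18, 27, 20, 12, w), (36, c, 18, 27, 20, 2, s), (36, c, 18, 27, 20, 26, u), (36, c, 18, 27, 20, 29, x), (36, c, 18, 28, 27, 12, w), (36, c, 18, 28, 27, 2, s), (36, c, 18, 28, 27, 26, u), (36, c, 18, 28, 27, 29, x), (36, c, 18, 7, 9, 12, w), (36, c, 18, 7, 9, 2, s), (36, c, 18, 7, 9, 26, u), (36, c, 18, 7, 9, 29, x)}
σ[A != 17]: keep tuples satisfying A != 17 → {(36, b, 4, 27, 20, 12, w), (36, b, 4, 27, 20, 2, s), (36, b, 4, 27, 20, 26, u), (36, b, 4, 27, 20, 29, x), (36, b, 4, 28, 27, 12, w), (36, b, 4, 28, 27, 2, s), (36, b, 4, 28, 27, 26, u), (36, b, 4, 28, 27, 29, x), (36, b, 4, 7, 9, 12, w), (36, b, 4, 7, 9, 2, s), (36, b, 4, 7, 9, 26, u), (36, b, 4, 7, 9, 29, x), (36, c, 18, 27, 20, 12, w), (36, c, 18, 27, 20, 2, s), (36, c, 18, 27, 20, 26, u), (36, c, 18, 27, 20, 29, x), (36, c, 18, 28, 27, 12, w), (36, c, 18, 28, 27, 2, s), (36, c, 18, 28, 27, 26, u), (36, c, 18, 28, 27, 29, x), (36, c, 18, 7, 9, 12, w), (36, c, 18, 7, 9, 2, s), (36, c, 18, 7, 9, 26, u), (36, c, 18, 7, 9, 29, x)}
σ[D <= G]: keep tuples satisfying D <= G → {(36, b, 4, 27, 20, 29, x), (36, b, 4, 28, 27, 29, x), (36, b, 4, 7, 9, 12, w), (36, b, 4, 7, 9, 26, u), (36, b, 4, 7, 9, 29, x), (36, c, 18, 27, 20, 29, x), (36, c, 18, 28, 27, 29, x), (36, c, 18, 7, 9, 12, w), (36, c, 18, 7, 9, 26, u), (36, c, 18, 7, 9, 29, x)}
π_{E, B, D} gives {(b, 4, 27), (b, 4, 28), (b, 4, 7), (c, 18, 27), (c, 18, 28), (c, 18, 7)} (4 duplicate(s) eliminated).

{(b, 4, 27), (b, 4, 28), (b, 4, 7), (c, 18, 27), (c, 18, 28), (c, 18, 7)}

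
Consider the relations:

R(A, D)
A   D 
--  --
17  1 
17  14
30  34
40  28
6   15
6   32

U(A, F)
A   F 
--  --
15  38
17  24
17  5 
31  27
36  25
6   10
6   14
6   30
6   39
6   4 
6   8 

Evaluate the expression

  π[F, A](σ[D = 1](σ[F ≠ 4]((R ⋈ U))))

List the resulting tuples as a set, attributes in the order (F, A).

Joining R and U on A yields {(17, 1, 24), (17, 1, 5), (17, 14, 24), (17, 14, 5), (6, 15, 10), (6, 15, 14), (6, 15, 30), (6, 15, 39), (6, 15, 4), (6, 15, 8), (6, 32, 10), (6, 32, 14), (6, 32, 30), (6, 32, 39), (6, 32, 4), (6, 32, 8)}.
σ[F ≠ 4]: keep tuples satisfying F ≠ 4 → {(17, 1, 24), (17, 1, 5), (17, 14, 24), (17, 14, 5), (6, 15, 10), (6, 15, 14), (6, 15, 30), (6, 15, 39), (6, 15, 8), (6, 32, 10), (6, 32, 14), (6, 32, 30), (6, 32, 39), (6, 32, 8)}
σ[D = 1]: keep tuples satisfying D = 1 → {(17, 1, 24), (17, 1, 5)}
Projecting to F, A: {(24, 17), (5, 17)}

{(24, 17), (5, 17)}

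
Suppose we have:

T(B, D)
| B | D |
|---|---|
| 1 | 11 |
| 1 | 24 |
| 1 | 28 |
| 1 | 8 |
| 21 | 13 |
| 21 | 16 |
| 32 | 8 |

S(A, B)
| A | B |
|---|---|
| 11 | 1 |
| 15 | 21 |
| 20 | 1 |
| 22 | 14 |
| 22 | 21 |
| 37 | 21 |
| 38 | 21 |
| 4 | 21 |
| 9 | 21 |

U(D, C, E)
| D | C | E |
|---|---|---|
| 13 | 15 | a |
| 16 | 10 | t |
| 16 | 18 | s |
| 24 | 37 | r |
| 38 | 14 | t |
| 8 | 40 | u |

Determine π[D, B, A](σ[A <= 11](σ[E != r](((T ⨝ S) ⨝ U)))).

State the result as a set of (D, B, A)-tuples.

Natural join on B: {(1, 11, 11), (1, 11, 20), (1, 24, 11), (1, 24, 20), (1, 28, 11), (1, 28, 20), (1, 8, 11), (1, 8, 20), (21, 13, 15), (21, 13, 22), (21, 13, 37), (21, 13, 38), (21, 13, 4), (21, 13, 9), (21, 16, 15), (21, 16, 22), (21, 16, 37), (21, 16, 38), (21, 16, 4), (21, 16, 9)}
Natural join on D: {(1, 24, 11, 37, r), (1, 24, 20, 37, r), (1, 8, 11, 40, u), (1, 8, 20, 40, u), (21, 13, 15, 15, a), (21, 13, 22, 15, a), (21, 13, 37, 15, a), (21, 13, 38, 15, a), (21, 13, 4, 15, a), (21, 13, 9, 15, a), (21, 16, 15, 10, t), (21, 16, 15, 18, s), (21, 16, 22, 10, t), (21, 16, 22, 18, s), (21, 16, 37, 10, t), (21, 16, 37, 18, s), (21, 16, 38, 10, t), (21, 16, 38, 18, s), (21, 16, 4, 10, t), (21, 16, 4, 18, s), (21, 16, 9, 10, t), (21, 16, 9, 18, s)}
Filtering on E != r leaves {(1, 8, 11, 40, u), (1, 8, 20, 40, u), (21, 13, 15, 15, a), (21, 13, 22, 15, a), (21, 13, 37, 15, a), (21, 13, 38, 15, a), (21, 13, 4, 15, a), (21, 13, 9, 15, a), (21, 16, 15, 10, t), (21, 16, 15, 18, s), (21, 16, 22, 10, t), (21, 16, 22, 18, s), (21, 16, 37, 10, t), (21, 16, 37, 18, s), (21, 16, 38, 10, t), (21, 16, 38, 18, s), (21, 16, 4, 10, t), (21, 16, 4, 18, s), (21, 16, 9, 10, t), (21, 16, 9, 18, s)}.
Filtering on A <= 11 leaves {(1, 8, 11, 40, u), (21, 13, 4, 15, a), (21, 13, 9, 15, a), (21, 16, 4, 10, t), (21, 16, 4, 18, s), (21, 16, 9, 10, t), (21, 16, 9, 18, s)}.
Projecting to D, B, A (2 duplicate(s) eliminated): {(13, 21, 4), (13, 21, 9), (16, 21, 4), (16, 21, 9), (8, 1, 11)}

{(13, 21, 4), (13, 21, 9), (16, 21, 4), (16, 21, 9), (8, 1, 11)}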